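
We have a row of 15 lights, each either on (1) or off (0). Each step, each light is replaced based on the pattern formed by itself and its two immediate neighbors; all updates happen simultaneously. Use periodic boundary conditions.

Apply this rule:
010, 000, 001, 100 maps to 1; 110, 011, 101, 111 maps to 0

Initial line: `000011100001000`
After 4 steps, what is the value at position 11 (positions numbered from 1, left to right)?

111100011111111
000011100000000
111100011111111  (repeats step 1; period 2)
step 4: 000011100000000
position 11 holds 0

0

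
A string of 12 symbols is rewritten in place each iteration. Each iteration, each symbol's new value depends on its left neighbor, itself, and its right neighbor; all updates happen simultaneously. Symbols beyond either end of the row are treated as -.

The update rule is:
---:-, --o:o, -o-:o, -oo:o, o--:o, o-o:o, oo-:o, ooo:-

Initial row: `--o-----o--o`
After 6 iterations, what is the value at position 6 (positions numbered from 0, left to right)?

-ooo---ooooo
oo-oo-oo---o
ooooooooo-oo
o-------oooo
oo-----oo--o
ooo---oooooo
position 6 holds o

o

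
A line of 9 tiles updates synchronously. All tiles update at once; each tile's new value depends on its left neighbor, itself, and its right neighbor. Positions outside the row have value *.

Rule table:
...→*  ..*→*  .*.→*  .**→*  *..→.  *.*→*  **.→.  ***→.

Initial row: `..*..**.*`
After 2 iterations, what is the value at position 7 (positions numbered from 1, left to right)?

.**.**.**
**.**.**.
position 7 holds *

*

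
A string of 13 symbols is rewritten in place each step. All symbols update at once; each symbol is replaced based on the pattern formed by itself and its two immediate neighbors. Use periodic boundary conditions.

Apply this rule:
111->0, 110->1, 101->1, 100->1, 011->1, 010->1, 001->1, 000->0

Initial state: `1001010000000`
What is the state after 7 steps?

0000000110110

1111111000001
0000001100011
1000011110111
1100110011100
1111111110111
0000000011100
0000000110110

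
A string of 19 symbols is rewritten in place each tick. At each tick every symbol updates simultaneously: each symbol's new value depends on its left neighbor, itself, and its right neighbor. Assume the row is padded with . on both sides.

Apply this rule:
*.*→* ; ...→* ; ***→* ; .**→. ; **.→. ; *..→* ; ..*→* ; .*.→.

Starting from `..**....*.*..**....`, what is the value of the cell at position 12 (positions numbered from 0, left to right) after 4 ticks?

.

tick 1: **..****.*.**..****
tick 2: ..**.**.*.*..**.**.
tick 3: **..*..*.*.**..*..*
tick 4: ..**.**.*.*..**.**.
position 12 holds .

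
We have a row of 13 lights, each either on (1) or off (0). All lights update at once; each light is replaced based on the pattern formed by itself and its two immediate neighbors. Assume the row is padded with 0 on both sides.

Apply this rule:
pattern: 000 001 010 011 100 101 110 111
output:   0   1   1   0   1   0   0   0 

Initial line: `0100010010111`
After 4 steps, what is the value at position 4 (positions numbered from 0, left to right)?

step 1: 1110111110000
step 2: 0000000001000
step 3: 0000000011100
step 4: 0000000100010
position 4 holds 0

0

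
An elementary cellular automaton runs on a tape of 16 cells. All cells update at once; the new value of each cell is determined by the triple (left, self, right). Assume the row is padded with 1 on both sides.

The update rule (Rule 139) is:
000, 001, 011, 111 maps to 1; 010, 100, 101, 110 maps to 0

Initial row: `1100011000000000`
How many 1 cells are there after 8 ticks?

tick 1: 1001110011111111
tick 2: 0011100111111111
tick 3: 0111001111111111
tick 4: 0110011111111111
tick 5: 0100111111111111
tick 6: 0001111111111111
tick 7: 0111111111111111
tick 8: 0111111111111111
count of 1: 15

15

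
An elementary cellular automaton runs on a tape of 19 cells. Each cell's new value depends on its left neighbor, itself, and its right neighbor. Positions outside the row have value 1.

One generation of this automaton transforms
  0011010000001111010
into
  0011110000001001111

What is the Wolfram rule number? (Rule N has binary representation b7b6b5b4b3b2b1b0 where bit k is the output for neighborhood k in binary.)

position 13: 111 → 0  (bit 7 = 0)
position 3: 110 → 1  (bit 6 = 1)
position 4: 101 → 1  (bit 5 = 1)
position 0: 100 → 0  (bit 4 = 0)
position 2: 011 → 1  (bit 3 = 1)
position 5: 010 → 1  (bit 2 = 1)
position 1: 001 → 0  (bit 1 = 0)
position 7: 000 → 0  (bit 0 = 0)
bits b7..b0 = 01101100 = 108

108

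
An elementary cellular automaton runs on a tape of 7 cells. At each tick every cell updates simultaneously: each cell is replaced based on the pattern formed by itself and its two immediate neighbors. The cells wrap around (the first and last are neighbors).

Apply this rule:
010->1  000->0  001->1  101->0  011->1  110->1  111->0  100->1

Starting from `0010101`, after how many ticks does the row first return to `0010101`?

1110101
0010101

2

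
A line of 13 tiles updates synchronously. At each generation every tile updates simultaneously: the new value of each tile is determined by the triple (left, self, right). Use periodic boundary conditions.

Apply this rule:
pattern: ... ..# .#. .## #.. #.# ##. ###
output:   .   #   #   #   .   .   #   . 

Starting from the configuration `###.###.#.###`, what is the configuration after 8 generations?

#.#.#.#.#.#.#

..#.#.#.#.#..
.##.#.#.#.#..
###.#.#.#.#..
#.#.#.#.#.#.#
#.#.#.#.#.#.#  (fixed point — unchanged through generation 8)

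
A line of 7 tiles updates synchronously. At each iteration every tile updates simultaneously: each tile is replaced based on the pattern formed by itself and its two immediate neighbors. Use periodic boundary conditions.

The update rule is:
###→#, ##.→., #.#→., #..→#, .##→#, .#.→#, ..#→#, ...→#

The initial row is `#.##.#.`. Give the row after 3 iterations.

#.#..#.
#.####.
#.###..

#.###..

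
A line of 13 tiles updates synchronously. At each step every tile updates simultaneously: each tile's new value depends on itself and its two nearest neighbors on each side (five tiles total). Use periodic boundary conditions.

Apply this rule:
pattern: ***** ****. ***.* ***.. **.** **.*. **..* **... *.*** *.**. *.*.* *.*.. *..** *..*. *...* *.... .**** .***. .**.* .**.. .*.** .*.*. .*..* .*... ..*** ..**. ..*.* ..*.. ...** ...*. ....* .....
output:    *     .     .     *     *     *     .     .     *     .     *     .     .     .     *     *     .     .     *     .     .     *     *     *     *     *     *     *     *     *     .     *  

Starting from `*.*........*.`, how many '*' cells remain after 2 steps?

step 1: **.******.***
step 2: ..**.**..**.*
count of *: 7

7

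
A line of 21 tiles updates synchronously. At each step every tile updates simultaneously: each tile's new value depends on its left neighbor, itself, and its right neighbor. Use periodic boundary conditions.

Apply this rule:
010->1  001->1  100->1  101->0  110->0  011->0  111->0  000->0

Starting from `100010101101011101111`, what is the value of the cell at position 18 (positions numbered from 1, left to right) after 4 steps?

0

010110100001000000000
110000110011100000000
001001001100010000001
111111110010111000011
position 18 holds 0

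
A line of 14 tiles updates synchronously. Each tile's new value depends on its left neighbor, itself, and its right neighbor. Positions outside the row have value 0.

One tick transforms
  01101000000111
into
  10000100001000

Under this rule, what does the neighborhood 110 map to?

0

At position 2 the neighborhood is 110; the next row has 0 there.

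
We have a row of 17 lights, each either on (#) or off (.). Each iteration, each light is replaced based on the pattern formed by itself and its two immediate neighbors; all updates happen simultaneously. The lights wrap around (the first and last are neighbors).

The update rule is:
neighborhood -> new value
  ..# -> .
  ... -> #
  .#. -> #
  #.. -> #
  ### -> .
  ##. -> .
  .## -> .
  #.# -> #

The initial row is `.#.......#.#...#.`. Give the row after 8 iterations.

.....#.....#..#..

iteration 1: .#######.#####.##
iteration 2: #.......#.....#..
iteration 3: #######.#####.##.
iteration 4: .......#.....#..#
iteration 5: ######.#####.##.#
iteration 6: ......#.....#..#.
iteration 7: #####.#####.##.##
iteration 8: .....#.....#..#..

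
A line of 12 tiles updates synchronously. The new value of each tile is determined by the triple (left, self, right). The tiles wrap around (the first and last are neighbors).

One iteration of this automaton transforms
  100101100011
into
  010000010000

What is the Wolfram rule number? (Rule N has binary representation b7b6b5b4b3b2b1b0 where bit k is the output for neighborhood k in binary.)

16

position 11: 111 → 0  (bit 7 = 0)
position 0: 110 → 0  (bit 6 = 0)
position 4: 101 → 0  (bit 5 = 0)
position 1: 100 → 1  (bit 4 = 1)
position 5: 011 → 0  (bit 3 = 0)
position 3: 010 → 0  (bit 2 = 0)
position 2: 001 → 0  (bit 1 = 0)
position 8: 000 → 0  (bit 0 = 0)
bits b7..b0 = 00010000 = 16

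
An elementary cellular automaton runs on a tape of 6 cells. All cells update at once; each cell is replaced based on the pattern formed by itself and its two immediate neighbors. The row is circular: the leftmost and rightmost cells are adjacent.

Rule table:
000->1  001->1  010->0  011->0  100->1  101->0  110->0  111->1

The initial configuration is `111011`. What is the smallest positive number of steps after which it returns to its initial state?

4

110001
101110
000100
111011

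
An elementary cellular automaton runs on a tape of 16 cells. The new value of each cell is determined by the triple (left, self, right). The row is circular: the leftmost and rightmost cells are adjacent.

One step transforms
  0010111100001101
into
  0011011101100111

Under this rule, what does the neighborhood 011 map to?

0

At position 4 the neighborhood is 011; the next row has 0 there.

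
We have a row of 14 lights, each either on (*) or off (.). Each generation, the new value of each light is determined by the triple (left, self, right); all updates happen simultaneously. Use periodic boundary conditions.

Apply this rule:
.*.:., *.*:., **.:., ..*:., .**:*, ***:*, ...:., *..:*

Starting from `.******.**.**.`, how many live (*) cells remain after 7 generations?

4

generation 1: .*****..*..*.*
generation 2: .****.*..*....
generation 3: .***...*..*...
generation 4: .**.*...*..*..
generation 5: .*...*...*..*.
generation 6: ..*...*...*..*
generation 7: *..*...*...*..
count of *: 4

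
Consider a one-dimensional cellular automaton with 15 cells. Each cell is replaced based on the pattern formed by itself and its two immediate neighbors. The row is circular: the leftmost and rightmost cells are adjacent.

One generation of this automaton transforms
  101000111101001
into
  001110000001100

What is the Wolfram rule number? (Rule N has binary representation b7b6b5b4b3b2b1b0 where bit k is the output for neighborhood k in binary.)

position 7: 111 → 0  (bit 7 = 0)
position 0: 110 → 0  (bit 6 = 0)
position 1: 101 → 0  (bit 5 = 0)
position 3: 100 → 1  (bit 4 = 1)
position 6: 011 → 0  (bit 3 = 0)
position 2: 010 → 1  (bit 2 = 1)
position 5: 001 → 0  (bit 1 = 0)
position 4: 000 → 1  (bit 0 = 1)
bits b7..b0 = 00010101 = 21

21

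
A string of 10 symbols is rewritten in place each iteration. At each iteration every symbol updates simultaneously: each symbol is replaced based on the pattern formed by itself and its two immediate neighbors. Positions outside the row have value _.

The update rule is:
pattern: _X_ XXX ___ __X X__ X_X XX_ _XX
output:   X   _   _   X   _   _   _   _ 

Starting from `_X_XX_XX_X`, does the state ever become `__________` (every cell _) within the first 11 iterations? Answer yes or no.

iteration 1: XX_______X
iteration 2: ________XX
iteration 3: _______X__
iteration 4: ______XX__
iteration 5: _____X____
iteration 6: ____XX____
iteration 7: ___X______
iteration 8: __XX______
iteration 9: _X________
iteration 10: XX________
iteration 11: __________
all cells are _ at iteration 11

yes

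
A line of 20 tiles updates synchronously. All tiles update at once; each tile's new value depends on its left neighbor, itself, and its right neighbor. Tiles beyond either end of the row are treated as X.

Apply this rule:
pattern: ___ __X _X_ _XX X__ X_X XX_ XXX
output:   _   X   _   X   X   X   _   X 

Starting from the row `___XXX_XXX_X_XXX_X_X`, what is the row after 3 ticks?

XXX_XXX_X_XXX_X_XXXX

tick 1: X_XXX_XXX_X_XXX_X_XX
tick 2: _XXX_XXX_X_XXX_X_XXX
tick 3: XXX_XXX_X_XXX_X_XXXX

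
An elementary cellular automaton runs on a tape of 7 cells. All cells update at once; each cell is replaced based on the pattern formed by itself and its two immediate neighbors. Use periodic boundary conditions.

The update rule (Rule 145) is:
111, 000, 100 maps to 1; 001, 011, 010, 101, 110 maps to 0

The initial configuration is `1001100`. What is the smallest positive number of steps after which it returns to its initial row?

14

0100010
0011001
1000100
0110010
0001001
1100100
0010010
1001001
0100100
0010011
1001000
0100110
0010001
1001100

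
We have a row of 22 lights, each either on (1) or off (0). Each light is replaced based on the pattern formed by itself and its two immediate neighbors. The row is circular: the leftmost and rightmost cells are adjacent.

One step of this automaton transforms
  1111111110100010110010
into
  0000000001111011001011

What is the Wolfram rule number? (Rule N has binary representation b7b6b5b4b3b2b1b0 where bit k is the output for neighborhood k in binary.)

53

position 1: 111 → 0  (bit 7 = 0)
position 8: 110 → 0  (bit 6 = 0)
position 9: 101 → 1  (bit 5 = 1)
position 11: 100 → 1  (bit 4 = 1)
position 0: 011 → 0  (bit 3 = 0)
position 10: 010 → 1  (bit 2 = 1)
position 13: 001 → 0  (bit 1 = 0)
position 12: 000 → 1  (bit 0 = 1)
bits b7..b0 = 00110101 = 53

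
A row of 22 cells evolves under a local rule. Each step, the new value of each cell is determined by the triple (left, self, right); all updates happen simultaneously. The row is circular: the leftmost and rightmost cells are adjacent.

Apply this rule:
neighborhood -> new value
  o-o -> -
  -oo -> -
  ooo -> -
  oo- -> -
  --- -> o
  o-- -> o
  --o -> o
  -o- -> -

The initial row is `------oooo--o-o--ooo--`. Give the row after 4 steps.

step 1: oooooo----oo---oo---oo
step 2: ------oooo--ooo--ooo--
step 3: oooooo----oo---oo---oo  (repeats step 1; period 2)
step 4: ------oooo--ooo--ooo--

------oooo--ooo--ooo--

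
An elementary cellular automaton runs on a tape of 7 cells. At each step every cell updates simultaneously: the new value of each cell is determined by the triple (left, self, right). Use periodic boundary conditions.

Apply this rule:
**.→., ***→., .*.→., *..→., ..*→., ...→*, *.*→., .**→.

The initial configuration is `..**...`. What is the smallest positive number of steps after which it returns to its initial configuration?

2

*....**
..**...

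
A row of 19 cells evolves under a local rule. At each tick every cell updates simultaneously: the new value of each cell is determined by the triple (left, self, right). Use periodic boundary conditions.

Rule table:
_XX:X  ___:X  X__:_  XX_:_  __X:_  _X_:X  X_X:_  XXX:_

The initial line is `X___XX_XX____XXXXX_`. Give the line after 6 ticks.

X_X_X__X__X__X_X_X_

X_X_X__X__XX_X_____
X_X_X__X__X__X_XXX_
X_X_X__X__X__X_X___
X_X_X__X__X__X_X_X_
X_X_X__X__X__X_X_X_  (fixed point — unchanged through tick 6)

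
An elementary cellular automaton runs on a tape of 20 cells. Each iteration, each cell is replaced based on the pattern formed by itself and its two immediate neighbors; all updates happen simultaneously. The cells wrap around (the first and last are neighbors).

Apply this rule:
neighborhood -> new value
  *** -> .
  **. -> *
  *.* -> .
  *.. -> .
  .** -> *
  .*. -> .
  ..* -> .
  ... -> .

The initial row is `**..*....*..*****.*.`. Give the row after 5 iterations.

**..................

**..........*...*...
**..................
**..................  (fixed point — unchanged through iteration 5)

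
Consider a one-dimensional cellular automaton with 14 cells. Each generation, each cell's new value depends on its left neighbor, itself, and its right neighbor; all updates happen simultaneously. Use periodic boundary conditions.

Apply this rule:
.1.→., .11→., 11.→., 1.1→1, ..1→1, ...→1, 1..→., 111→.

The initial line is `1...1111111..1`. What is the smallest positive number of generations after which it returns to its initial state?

28

..11........1.
11...1111111..
...11........1
.11...1111111.
1...11........
..11...1111111
.1...11.......
1..11...111111
..1...11......
11..11...11111
...1...11.....
111..11...1111
....1...11....
1111..11...111
.....1...11...
11111..11...11
......1...11..
111111..11...1
.......1...11.
1111111..11...
........1...11
.1111111..11..
1........1...1
..1111111..11.
11........1...
...1111111..11
.11........1..
1...1111111..1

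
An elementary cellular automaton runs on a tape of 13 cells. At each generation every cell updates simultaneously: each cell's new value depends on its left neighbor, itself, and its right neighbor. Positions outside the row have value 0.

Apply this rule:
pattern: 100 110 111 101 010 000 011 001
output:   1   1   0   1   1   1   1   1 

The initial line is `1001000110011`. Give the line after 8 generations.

1000000000001

1111111111111
1000000000001
1111111111111  (repeats generation 1; period 2)
generation 8: 1000000000001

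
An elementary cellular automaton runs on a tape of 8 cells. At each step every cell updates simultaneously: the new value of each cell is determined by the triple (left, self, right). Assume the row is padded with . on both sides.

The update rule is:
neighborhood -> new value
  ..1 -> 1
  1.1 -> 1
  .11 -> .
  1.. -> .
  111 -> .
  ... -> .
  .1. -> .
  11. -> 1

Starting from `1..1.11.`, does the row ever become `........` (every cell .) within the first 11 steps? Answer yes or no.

..1.1.1.
.1.1.1..
1.1.1...
.1.1....
1.1.....
.1......
1.......
........
all cells are . at step 8

yes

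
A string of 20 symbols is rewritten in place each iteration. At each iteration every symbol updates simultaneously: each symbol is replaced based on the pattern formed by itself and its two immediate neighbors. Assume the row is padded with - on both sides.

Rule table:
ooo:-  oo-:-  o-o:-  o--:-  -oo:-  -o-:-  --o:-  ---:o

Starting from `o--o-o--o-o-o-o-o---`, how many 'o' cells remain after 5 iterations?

------------------oo
ooooooooooooooooo---
------------------oo  (repeats iteration 1; period 2)
iteration 5: ------------------oo
count of o: 2

2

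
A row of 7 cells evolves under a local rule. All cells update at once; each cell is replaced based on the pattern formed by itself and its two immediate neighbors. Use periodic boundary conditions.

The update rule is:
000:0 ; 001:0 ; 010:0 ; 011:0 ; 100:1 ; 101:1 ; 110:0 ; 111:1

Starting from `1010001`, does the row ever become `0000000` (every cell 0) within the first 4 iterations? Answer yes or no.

0101000
0010100
0001010
0000101
iteration 4 is 0000101, still not uniform 0

no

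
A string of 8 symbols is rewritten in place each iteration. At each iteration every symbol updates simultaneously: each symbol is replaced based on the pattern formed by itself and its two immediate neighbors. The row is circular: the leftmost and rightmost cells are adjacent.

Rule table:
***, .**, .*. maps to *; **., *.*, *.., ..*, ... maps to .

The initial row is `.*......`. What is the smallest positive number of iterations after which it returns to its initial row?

iteration 1: .*......

1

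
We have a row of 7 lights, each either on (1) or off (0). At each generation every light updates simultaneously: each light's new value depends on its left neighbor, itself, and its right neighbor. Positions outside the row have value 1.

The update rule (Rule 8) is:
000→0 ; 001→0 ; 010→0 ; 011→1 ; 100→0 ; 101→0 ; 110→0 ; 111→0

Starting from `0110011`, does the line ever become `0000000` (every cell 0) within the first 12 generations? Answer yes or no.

0100010
0000000
all cells are 0 at generation 2

yes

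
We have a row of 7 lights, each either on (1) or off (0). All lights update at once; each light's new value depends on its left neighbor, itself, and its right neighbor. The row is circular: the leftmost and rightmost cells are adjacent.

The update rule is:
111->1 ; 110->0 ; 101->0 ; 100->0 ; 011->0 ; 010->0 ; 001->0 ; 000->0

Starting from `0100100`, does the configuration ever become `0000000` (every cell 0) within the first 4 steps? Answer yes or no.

0000000
all cells are 0 at step 1

yes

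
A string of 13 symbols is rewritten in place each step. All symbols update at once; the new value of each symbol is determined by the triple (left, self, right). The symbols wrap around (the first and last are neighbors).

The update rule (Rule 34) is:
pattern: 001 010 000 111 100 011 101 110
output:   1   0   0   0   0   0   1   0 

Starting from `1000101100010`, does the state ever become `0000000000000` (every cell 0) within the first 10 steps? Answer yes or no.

no

step 1: 0001010000101
step 2: 0010100001010
step 3: 0101000010100
step 4: 1010000101000
step 5: 0100001010001
step 6: 1000010100010
step 7: 0000101000101
step 8: 0001010001010
step 9: 0010100010100
step 10: 0101000101000
step 10 is 0101000101000, still not uniform 0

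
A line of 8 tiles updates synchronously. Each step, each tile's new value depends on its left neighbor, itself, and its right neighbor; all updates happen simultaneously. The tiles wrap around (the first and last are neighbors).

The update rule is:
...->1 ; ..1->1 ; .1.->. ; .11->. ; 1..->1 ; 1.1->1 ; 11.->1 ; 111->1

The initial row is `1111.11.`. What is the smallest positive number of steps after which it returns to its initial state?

8

.1111.11
1.1111.1
11.1111.
.11.1111
1.11.111
11.11.11
111.11.1
1111.11.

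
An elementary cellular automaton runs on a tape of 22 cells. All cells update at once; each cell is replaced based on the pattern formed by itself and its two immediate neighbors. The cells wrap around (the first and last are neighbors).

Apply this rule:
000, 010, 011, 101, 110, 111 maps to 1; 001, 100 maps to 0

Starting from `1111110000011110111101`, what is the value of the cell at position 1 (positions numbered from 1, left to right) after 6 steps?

1

1111110111011111111111
1111111111111111111111
1111111111111111111111  (fixed point — unchanged through step 6)
position 1 holds 1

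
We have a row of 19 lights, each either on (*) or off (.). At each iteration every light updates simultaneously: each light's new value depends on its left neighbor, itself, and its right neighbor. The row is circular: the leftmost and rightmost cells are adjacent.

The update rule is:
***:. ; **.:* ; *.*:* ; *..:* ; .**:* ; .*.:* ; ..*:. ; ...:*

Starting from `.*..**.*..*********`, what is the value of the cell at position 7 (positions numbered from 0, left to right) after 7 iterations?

.

***.*****.*.......*
..***...*********.*
*.*.***.*.......***
*****.*********.*..
*...***.......****.
***.*.*******.*..**
..*****.....****.*.
position 7 holds .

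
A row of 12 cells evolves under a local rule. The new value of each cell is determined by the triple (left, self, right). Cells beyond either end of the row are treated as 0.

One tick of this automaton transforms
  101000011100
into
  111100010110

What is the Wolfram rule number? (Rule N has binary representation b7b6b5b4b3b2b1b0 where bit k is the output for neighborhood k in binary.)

position 8: 111 → 0  (bit 7 = 0)
position 9: 110 → 1  (bit 6 = 1)
position 1: 101 → 1  (bit 5 = 1)
position 3: 100 → 1  (bit 4 = 1)
position 7: 011 → 1  (bit 3 = 1)
position 0: 010 → 1  (bit 2 = 1)
position 6: 001 → 0  (bit 1 = 0)
position 4: 000 → 0  (bit 0 = 0)
bits b7..b0 = 01111100 = 124

124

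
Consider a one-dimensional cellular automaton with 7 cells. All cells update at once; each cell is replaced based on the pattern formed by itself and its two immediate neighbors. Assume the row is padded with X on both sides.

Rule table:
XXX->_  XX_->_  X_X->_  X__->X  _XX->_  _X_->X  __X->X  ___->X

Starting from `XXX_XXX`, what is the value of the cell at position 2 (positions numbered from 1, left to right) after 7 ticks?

tick 1: _______
tick 2: XXXXXXX
tick 3: _______  (repeats tick 1; period 2)
tick 7: _______
position 2 holds _

_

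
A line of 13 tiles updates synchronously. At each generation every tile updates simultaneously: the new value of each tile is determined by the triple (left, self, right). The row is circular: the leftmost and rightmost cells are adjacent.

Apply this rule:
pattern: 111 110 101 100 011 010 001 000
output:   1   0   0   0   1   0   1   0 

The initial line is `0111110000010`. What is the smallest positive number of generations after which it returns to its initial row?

1111100000100
1111000001001
1110000010011
1100000100111
1000001001111
0000010011111
0000100111110
0001001111100
0010011111000
0100111110000
1001111100000
0011111000001
0111110000010

13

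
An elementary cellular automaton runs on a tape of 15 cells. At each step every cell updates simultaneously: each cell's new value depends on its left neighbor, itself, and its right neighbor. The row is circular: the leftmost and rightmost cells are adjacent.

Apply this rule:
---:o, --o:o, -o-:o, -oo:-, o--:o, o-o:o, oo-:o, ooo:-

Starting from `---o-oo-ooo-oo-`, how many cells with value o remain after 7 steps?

11

step 1: ooooo-oo--oo-oo
step 2: ----oo-ooo-oo--
step 3: oooo-oo--oo-ooo
step 4: ---oo-ooo-oo---
step 5: ooo-oo--oo-oooo
step 6: --oo-ooo-oo----
step 7: oo-oo--oo-ooooo
count of o: 11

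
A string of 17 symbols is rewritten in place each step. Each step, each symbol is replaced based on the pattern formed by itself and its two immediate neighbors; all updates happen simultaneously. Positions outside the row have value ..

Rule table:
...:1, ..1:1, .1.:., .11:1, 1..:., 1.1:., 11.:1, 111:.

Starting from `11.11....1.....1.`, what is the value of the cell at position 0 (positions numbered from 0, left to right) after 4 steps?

11.11.111..1111..
11.11.1.1.11..1.1
11.11.....11.1...
11.11.111111...11
position 0 holds 1

1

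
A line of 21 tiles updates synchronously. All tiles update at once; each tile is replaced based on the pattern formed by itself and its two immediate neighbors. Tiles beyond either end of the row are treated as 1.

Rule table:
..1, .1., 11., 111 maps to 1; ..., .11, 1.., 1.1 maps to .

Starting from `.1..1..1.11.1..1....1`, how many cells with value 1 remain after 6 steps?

9

.1.11.11..1.1.11...1.
.1..1..1.11.1..1..11.
.1.11.11..1.1.11.1.1.
.1..1..1.11.1..1.1.1.
.1.11.11..1.1.11.1.1.  (repeats step 3; period 2)
step 6: .1..1..1.11.1..1.1.1.
count of 1: 9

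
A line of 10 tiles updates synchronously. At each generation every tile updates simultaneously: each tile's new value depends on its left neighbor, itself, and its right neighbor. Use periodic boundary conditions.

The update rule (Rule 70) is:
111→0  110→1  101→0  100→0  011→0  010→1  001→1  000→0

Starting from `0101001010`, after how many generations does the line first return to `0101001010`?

2

generation 1: 1101011010
generation 2: 0101001010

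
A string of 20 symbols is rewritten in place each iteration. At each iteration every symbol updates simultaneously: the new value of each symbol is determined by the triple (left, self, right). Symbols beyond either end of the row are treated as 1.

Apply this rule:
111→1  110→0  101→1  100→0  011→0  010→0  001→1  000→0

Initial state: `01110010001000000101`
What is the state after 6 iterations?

10001000000101010101

iteration 1: 10100100010000001010
iteration 2: 01001000100000010101
iteration 3: 10010001000000101010
iteration 4: 00100010000001010101
iteration 5: 01000100000010101010
iteration 6: 10001000000101010101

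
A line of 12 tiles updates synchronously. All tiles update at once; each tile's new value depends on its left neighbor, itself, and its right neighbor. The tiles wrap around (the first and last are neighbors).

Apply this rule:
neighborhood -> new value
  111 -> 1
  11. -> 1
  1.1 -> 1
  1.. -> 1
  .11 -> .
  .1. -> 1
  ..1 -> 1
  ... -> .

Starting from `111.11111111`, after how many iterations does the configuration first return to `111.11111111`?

12

iteration 1: 1111.1111111
iteration 2: 11111.111111
iteration 3: 111111.11111
iteration 4: 1111111.1111
iteration 5: 11111111.111
iteration 6: 111111111.11
iteration 7: 1111111111.1
iteration 8: 11111111111.
iteration 9: .11111111111
iteration 10: 1.1111111111
iteration 11: 11.111111111
iteration 12: 111.11111111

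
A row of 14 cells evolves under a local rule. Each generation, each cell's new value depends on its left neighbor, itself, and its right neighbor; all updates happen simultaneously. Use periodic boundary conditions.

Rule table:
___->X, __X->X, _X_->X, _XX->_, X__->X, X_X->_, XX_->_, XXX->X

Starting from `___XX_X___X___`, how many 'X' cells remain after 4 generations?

XXX___XXXXXXXX
XX_XXX_XXXXXXX
X___X___XXXXXX
_XXXXXXX_XXXXX
count of X: 12

12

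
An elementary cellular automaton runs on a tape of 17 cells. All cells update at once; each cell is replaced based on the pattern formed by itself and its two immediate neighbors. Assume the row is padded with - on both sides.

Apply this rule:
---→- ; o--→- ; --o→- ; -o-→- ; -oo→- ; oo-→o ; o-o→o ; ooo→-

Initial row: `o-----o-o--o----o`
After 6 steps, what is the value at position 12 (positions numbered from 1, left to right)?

-

-------o---------
-----------------
-----------------  (fixed point — unchanged through step 6)
position 12 holds -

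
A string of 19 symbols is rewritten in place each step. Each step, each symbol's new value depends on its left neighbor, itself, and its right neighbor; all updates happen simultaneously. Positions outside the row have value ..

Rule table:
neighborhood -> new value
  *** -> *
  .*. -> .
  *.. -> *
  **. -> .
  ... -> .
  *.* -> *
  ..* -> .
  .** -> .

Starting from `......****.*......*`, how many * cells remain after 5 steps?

3

.......**.*.*......
.........*.*.*.....
..........*.*.*....
...........*.*.*...
............*.*.*..
count of *: 3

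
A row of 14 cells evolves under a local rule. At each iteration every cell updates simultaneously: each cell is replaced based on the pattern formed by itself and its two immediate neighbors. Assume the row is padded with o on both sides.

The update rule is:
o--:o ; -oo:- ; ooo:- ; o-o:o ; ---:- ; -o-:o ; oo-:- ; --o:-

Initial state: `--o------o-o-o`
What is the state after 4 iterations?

---o--o-------

iteration 1: o-oo-----oooo-
iteration 2: -o--o--------o
iteration 3: ooo-oo--------
iteration 4: ---o--o-------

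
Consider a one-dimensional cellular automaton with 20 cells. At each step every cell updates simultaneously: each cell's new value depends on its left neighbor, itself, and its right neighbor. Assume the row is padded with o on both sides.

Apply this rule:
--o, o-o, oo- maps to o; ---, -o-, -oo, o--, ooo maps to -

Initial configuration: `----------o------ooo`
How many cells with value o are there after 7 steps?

5

---------o------o---
--------o------o---o
-------o------o---o-
------o------o---o-o
-----o------o---o-o-
----o------o---o-o-o
---o------o---o-o-o-
count of o: 5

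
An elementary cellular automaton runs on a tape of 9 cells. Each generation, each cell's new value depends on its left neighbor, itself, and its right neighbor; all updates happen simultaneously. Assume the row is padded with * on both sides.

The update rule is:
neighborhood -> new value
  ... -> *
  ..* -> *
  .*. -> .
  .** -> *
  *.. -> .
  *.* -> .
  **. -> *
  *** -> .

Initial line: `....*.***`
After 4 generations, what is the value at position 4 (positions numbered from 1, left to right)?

generation 1: .***..*..
generation 2: .*.*.*..*
generation 3: .......**
generation 4: .*******.
position 4 holds *

*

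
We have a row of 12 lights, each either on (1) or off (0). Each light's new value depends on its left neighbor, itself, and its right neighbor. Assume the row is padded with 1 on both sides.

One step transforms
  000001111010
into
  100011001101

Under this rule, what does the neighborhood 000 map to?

At position 1 the neighborhood is 000; the next row has 0 there.

0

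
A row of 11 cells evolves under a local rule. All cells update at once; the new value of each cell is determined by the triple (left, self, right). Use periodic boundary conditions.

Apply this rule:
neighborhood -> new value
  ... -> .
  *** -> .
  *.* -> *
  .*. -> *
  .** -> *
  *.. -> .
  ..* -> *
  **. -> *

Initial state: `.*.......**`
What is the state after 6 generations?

**.**.....*

**......***
.*.....**..
**....***..
**...**.*.*
.*..*******
**.**.....*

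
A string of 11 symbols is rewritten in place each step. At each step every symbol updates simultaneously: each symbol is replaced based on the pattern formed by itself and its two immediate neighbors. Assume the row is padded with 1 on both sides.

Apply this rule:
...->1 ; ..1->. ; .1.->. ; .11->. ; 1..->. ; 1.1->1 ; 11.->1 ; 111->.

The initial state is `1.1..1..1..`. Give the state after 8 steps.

11.........
.1.1111111.
1.1......11
11..1111...
.1.....1.1.
1..111..1.1
1....1...1.
1.11...1..1

1.11...1..1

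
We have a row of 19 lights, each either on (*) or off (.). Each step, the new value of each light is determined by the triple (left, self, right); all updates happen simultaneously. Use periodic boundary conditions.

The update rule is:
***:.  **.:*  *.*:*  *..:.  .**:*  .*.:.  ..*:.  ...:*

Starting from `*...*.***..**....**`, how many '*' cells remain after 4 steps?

9

*.*..**.*..**.**.*.
.*...***...******.*
*..*.*.*.*.*....**.
....*.*.*.*..**.***
count of *: 9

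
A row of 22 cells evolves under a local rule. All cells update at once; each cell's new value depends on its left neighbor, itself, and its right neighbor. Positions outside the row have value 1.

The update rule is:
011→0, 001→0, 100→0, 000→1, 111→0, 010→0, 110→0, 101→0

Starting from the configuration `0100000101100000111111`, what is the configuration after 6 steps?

0001110000001110000000
0100000111100000111110
0001110000001110000000  (repeats step 1; period 2)
step 6: 0100000111100000111110

0100000111100000111110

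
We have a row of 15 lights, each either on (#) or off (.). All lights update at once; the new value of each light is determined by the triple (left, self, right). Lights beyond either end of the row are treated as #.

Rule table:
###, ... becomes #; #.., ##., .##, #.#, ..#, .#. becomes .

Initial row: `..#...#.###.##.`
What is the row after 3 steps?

step 1: ....#....#.....
step 2: .##...##...###.
step 3: ....#....#..#..

....#....#..#..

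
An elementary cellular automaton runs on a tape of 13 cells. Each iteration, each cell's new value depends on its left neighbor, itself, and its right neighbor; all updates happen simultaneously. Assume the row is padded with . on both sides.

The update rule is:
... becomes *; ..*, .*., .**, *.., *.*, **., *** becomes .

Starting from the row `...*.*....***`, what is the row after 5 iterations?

**.....**....

**.....**....
...***....***
**.....**....  (repeats iteration 1; period 2)
iteration 5: **.....**....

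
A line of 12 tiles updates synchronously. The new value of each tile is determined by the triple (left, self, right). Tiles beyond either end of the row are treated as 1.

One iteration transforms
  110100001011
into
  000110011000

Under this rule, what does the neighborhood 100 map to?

At position 4 the neighborhood is 100; the next row has 1 there.

1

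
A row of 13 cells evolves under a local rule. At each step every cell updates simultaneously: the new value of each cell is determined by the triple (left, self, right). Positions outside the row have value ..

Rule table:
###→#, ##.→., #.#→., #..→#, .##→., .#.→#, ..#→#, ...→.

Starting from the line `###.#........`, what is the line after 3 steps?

.##.####.....

.#..##.......
####..#......
.##.####.....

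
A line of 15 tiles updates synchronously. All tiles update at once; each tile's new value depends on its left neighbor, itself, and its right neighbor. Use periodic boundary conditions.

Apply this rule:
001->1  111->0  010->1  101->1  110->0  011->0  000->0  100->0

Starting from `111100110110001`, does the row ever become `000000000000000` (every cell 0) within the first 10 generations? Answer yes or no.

no

000001001000010
000011011000110
000100100001000
001101100011000
010010000100000
110110001100000
001000010000001
011000110000011
100001000000100
100011000001101
generation 10 is 100011000001101, still not uniform 0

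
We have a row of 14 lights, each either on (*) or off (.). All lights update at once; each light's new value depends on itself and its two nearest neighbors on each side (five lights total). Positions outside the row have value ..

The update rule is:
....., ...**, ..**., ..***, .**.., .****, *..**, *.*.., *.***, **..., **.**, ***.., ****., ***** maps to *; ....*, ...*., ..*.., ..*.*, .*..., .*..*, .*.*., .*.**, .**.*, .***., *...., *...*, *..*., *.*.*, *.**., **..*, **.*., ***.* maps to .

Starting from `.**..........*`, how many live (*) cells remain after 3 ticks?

****.******...
***.********.*
*..********..*
count of *: 10

10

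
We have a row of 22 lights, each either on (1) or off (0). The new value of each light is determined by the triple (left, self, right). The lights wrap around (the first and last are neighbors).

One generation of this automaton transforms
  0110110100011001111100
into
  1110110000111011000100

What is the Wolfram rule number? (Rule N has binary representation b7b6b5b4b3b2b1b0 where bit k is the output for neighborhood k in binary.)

position 16: 111 → 0  (bit 7 = 0)
position 2: 110 → 1  (bit 6 = 1)
position 3: 101 → 0  (bit 5 = 0)
position 8: 100 → 0  (bit 4 = 0)
position 1: 011 → 1  (bit 3 = 1)
position 7: 010 → 0  (bit 2 = 0)
position 0: 001 → 1  (bit 1 = 1)
position 9: 000 → 0  (bit 0 = 0)
bits b7..b0 = 01001010 = 74

74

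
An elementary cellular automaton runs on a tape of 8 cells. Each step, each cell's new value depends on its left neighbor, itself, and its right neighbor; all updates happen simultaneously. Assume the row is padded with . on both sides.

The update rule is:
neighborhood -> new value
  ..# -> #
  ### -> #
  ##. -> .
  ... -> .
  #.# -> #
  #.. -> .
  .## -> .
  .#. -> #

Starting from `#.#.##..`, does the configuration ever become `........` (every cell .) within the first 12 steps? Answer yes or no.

step 1: ####....
step 2: .##.....
step 3: #.......
step 4: #.......  (fixed point — unchanged through step 12)
step 12 is #......., still not uniform .

no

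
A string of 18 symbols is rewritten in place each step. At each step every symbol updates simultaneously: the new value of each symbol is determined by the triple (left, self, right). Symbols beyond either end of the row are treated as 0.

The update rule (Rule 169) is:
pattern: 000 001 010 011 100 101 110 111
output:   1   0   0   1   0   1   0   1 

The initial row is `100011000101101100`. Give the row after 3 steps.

000001111001100111

001010010011011001
100100000010110000
000001111001100111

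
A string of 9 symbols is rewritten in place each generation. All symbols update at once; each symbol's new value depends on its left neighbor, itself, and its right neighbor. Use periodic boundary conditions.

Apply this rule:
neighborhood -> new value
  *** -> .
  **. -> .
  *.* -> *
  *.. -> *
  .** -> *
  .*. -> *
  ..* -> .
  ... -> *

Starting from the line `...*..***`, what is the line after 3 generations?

generation 1: **.**.*..
generation 2: *.**.***.
generation 3: ***.**..*

***.**..*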